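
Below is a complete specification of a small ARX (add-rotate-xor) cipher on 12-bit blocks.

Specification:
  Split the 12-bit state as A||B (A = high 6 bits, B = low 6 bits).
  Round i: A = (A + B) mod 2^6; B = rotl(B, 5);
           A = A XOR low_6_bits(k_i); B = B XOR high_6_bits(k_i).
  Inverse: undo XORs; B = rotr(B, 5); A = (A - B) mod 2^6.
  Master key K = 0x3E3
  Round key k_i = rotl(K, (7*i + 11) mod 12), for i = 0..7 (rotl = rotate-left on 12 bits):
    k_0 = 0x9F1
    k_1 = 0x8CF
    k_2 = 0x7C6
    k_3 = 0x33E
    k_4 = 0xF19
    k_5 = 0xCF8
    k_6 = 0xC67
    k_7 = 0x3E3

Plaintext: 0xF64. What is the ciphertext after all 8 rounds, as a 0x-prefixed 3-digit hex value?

s_0 = plaintext = 0xF64
s_1 = Round(s_0, k_0) = 0x435
s_2 = Round(s_1, k_1) = 0x299
s_3 = Round(s_2, k_2) = 0x973
s_4 = Round(s_3, k_3) = 0x9B5
s_5 = Round(s_4, k_4) = 0x086
s_6 = Round(s_5, k_5) = 0xC30
s_7 = Round(s_6, k_6) = 0x1E9
s_8 = Round(s_7, k_7) = 0x4FB

0x4FB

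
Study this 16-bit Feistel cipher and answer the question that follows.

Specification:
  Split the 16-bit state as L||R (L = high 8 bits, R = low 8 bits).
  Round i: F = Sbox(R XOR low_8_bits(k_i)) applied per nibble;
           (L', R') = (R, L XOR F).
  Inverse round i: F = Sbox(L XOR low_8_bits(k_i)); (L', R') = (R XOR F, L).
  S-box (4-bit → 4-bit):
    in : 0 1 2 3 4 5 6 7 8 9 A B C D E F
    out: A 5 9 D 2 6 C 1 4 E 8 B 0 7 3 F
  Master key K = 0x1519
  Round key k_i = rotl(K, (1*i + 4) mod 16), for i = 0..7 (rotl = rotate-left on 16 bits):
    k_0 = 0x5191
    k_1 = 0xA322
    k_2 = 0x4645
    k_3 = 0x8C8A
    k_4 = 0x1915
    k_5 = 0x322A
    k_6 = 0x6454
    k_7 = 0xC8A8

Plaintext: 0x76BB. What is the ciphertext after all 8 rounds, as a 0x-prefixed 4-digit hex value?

0x5AF7

s_0 = plaintext = 0x76BB
s_1 = Round(s_0, k_0) = 0xBBEE
s_2 = Round(s_1, k_1) = 0xEEBB
s_3 = Round(s_2, k_2) = 0xBB1D
s_4 = Round(s_3, k_3) = 0x1D5A
s_5 = Round(s_4, k_4) = 0x5A32
s_6 = Round(s_5, k_5) = 0x320E
s_7 = Round(s_6, k_6) = 0x0E5A
s_8 = Round(s_7, k_7) = 0x5AF7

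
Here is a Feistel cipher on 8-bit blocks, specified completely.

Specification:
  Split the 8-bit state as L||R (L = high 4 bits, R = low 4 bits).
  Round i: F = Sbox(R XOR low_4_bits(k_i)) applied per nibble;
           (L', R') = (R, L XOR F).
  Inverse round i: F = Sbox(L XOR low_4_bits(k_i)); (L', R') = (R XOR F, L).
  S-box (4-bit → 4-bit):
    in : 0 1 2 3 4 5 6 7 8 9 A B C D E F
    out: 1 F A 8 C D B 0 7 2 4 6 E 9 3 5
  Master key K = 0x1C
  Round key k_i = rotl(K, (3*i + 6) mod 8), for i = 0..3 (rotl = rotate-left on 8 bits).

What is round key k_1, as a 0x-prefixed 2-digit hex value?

0x38

K = 0x1C
k_0 = rotl(K, (3*0+6) mod 8) = rotl(K, 6) = 0x07
k_1 = rotl(K, (3*1+6) mod 8) = rotl(K, 1) = 0x38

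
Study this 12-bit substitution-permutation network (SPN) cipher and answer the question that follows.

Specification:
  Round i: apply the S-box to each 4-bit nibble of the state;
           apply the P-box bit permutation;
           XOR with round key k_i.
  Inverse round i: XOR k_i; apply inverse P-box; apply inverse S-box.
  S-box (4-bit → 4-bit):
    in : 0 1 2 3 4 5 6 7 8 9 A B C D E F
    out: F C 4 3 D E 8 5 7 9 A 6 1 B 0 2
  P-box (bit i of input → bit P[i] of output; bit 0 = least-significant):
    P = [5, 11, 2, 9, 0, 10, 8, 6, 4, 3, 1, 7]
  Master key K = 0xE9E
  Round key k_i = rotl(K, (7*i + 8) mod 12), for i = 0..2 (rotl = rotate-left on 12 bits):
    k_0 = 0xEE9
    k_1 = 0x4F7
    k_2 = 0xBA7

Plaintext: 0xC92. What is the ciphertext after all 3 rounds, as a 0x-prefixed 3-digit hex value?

s_0 = plaintext = 0xC92
s_1 = Round(s_0, k_0) = 0xEBC
s_2 = Round(s_1, k_1) = 0x1D7
s_3 = Round(s_2, k_2) = 0xF40

0xF40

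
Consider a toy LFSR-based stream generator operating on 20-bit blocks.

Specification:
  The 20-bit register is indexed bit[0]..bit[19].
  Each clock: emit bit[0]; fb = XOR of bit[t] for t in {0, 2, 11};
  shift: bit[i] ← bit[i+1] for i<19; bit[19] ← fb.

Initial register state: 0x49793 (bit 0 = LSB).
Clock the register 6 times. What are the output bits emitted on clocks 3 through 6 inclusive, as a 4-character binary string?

0010

reg_0 = 0x49793
clock 1: out=1, reg = 0xA4BC9
clock 2: out=1, reg = 0x525E4
clock 3: out=0, reg = 0xA92F2
clock 4: out=0, reg = 0x54979
clock 5: out=1, reg = 0x2A4BC
clock 6: out=0, reg = 0x9525E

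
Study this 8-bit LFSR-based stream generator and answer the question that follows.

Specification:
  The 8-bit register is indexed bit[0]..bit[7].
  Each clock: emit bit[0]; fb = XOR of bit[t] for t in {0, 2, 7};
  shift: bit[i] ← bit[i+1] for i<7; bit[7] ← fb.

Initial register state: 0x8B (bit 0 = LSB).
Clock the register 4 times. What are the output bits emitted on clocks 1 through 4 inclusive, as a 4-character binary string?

reg_0 = 0x8B
clock 1: out=1, reg = 0x45
clock 2: out=1, reg = 0x22
clock 3: out=0, reg = 0x11
clock 4: out=1, reg = 0x88

1101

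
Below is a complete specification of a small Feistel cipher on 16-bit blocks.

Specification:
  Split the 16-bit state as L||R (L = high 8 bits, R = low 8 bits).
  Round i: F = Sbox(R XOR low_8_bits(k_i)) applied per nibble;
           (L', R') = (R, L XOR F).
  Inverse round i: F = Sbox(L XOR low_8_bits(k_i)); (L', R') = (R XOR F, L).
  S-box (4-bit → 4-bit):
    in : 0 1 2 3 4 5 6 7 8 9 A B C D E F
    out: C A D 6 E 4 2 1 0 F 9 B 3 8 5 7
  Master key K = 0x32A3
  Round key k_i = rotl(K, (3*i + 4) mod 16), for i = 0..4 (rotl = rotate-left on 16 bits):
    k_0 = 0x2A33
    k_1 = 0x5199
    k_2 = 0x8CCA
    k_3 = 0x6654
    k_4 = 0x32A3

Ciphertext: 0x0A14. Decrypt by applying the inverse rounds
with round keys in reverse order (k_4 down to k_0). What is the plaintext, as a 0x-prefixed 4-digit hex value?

0x5AFB

s_0 = ciphertext = 0x0A14
s_1 = InvRound(s_0, k_4) = 0x8B0A
s_2 = InvRound(s_1, k_3) = 0x8D8B
s_3 = InvRound(s_2, k_2) = 0x6A8D
s_4 = InvRound(s_3, k_1) = 0xFB6A
s_5 = InvRound(s_4, k_0) = 0x5AFB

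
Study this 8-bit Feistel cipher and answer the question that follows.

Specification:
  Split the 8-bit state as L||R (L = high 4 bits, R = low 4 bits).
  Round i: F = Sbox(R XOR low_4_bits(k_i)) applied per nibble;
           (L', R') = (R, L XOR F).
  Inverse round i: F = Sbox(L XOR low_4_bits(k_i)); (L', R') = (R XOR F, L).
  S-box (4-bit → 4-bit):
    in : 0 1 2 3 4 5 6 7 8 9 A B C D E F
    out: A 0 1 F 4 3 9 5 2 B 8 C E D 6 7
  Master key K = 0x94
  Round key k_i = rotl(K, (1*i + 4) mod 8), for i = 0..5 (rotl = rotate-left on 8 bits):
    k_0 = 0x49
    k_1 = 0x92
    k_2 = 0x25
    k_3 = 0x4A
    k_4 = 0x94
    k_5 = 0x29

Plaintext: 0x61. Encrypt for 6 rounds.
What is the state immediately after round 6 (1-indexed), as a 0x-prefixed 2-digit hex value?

0x60

s_0 = plaintext = 0x61
s_1 = Round(s_0, k_0) = 0x14
s_2 = Round(s_1, k_1) = 0x48
s_3 = Round(s_2, k_2) = 0x89
s_4 = Round(s_3, k_3) = 0x97
s_5 = Round(s_4, k_4) = 0x76
s_6 = Round(s_5, k_5) = 0x60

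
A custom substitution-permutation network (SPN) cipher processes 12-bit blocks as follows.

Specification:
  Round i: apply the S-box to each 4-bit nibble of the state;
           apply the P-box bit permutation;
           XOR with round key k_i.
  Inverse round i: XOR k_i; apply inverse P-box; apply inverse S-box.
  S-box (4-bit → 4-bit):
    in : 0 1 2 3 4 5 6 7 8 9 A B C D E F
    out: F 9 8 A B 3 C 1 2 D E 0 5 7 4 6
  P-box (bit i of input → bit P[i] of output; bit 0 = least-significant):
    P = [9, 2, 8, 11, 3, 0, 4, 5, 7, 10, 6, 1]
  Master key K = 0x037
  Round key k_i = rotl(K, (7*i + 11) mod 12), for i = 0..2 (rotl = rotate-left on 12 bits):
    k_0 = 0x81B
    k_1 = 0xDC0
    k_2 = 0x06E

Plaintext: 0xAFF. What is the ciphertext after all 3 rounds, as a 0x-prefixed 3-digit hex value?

s_0 = plaintext = 0xAFF
s_1 = Round(s_0, k_0) = 0xD4C
s_2 = Round(s_1, k_1) = 0xA29
s_3 = Round(s_2, k_2) = 0xF0C

0xF0C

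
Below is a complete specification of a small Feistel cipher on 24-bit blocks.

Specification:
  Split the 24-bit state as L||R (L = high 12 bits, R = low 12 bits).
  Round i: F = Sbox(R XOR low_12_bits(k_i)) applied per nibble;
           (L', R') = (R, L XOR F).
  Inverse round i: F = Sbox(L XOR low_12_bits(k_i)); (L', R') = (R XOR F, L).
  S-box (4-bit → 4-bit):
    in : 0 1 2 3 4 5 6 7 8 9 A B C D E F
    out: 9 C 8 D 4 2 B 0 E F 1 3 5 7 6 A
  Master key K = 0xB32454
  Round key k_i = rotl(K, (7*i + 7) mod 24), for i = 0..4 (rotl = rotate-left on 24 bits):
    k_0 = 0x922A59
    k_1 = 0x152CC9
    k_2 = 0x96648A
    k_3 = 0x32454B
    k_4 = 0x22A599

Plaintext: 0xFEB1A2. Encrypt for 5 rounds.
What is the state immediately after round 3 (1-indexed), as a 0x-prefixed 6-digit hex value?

0x84E91C

s_0 = plaintext = 0xFEB1A2
s_1 = Round(s_0, k_0) = 0x1A2C48
s_2 = Round(s_1, k_1) = 0xC4884E
s_3 = Round(s_2, k_2) = 0x84E91C
s_4 = Round(s_3, k_3) = 0x91CD6E
s_5 = Round(s_4, k_4) = 0xD6E7BC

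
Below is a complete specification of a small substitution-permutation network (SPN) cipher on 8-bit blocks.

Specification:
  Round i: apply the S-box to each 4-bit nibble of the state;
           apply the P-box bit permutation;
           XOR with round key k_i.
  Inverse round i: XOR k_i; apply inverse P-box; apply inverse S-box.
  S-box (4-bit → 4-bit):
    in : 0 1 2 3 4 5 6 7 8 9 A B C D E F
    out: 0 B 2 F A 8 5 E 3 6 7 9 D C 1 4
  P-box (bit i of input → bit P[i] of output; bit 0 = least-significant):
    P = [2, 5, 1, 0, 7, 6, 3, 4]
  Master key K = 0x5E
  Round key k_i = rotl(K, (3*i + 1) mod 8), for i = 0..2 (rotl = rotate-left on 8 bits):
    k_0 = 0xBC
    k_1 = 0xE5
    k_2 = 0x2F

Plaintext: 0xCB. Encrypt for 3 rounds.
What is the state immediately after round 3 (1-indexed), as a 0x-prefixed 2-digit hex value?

0xEF

s_0 = plaintext = 0xCB
s_1 = Round(s_0, k_0) = 0x21
s_2 = Round(s_1, k_1) = 0x80
s_3 = Round(s_2, k_2) = 0xEF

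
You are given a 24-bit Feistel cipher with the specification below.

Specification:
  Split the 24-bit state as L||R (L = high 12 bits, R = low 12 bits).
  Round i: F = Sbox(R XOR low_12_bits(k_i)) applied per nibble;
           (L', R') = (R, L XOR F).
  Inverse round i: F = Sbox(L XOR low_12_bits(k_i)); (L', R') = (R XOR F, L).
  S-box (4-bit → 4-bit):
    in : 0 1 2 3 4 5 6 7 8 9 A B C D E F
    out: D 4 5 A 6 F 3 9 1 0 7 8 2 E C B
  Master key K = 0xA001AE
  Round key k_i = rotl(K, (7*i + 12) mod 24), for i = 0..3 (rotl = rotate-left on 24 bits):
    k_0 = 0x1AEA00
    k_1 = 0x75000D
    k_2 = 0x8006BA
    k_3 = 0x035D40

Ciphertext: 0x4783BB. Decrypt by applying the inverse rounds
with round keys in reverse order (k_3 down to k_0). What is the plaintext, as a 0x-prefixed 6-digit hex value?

0xF2DBCB

s_0 = ciphertext = 0x4783BB
s_1 = InvRound(s_0, k_3) = 0x31A478
s_2 = InvRound(s_1, k_2) = 0xB0531A
s_3 = InvRound(s_2, k_1) = 0xBCBB05
s_4 = InvRound(s_3, k_0) = 0xF2DBCB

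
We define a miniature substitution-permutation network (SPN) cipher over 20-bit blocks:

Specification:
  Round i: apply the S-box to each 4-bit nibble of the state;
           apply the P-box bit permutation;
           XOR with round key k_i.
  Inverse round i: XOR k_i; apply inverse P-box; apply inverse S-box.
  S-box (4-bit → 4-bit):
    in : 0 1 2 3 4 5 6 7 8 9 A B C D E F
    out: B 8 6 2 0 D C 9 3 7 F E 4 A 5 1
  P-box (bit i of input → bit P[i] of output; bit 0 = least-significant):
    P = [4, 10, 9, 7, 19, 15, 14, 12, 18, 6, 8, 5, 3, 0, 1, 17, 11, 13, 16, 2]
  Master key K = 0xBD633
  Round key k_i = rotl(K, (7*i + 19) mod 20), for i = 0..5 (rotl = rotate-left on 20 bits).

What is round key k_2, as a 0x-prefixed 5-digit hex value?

0x677AC

K = 0xBD633
k_0 = rotl(K, (7*0+19) mod 20) = rotl(K, 19) = 0xDEB19
k_1 = rotl(K, (7*1+19) mod 20) = rotl(K, 6) = 0x58CEF
k_2 = rotl(K, (7*2+19) mod 20) = rotl(K, 13) = 0x677AC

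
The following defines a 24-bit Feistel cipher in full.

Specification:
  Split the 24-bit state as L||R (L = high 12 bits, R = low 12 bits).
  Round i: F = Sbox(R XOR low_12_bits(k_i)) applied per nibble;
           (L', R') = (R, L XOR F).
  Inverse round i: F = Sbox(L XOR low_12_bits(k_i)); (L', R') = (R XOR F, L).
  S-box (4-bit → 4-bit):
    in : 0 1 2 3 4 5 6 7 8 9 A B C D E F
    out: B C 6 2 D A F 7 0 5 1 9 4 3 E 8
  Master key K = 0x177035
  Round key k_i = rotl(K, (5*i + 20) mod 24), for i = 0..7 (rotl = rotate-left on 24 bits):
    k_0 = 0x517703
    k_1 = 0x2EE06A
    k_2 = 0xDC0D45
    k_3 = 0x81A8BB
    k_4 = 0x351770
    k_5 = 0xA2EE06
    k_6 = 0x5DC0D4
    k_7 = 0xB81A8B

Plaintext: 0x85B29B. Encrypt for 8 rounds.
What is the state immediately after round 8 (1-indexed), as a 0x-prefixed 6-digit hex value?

s_0 = plaintext = 0x85B29B
s_1 = Round(s_0, k_0) = 0x29B20B
s_2 = Round(s_1, k_1) = 0x20B467
s_3 = Round(s_2, k_2) = 0x46776D
s_4 = Round(s_3, k_3) = 0x76DC58
s_5 = Round(s_4, k_4) = 0xC58E0D
s_6 = Round(s_5, k_5) = 0xE0D7E1
s_7 = Round(s_6, k_6) = 0x7E1927
s_8 = Round(s_7, k_7) = 0x9275F5

0x9275F5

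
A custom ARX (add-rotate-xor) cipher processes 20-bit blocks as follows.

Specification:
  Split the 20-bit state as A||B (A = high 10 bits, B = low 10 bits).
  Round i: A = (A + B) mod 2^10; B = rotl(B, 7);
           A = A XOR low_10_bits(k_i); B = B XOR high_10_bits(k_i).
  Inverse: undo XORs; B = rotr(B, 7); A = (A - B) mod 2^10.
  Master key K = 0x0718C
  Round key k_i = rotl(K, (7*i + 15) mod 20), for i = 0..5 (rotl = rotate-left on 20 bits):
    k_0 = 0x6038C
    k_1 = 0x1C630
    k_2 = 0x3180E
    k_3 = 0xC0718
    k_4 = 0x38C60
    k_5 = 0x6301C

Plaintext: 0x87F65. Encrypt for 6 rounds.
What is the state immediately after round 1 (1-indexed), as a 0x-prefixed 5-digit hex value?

s_0 = plaintext = 0x87F65
s_1 = Round(s_0, k_0) = 0x8236C
s_2 = Round(s_1, k_1) = 0xD121C
s_3 = Round(s_2, k_2) = 0x5BA85
s_4 = Round(s_3, k_3) = 0x3ADD1
s_5 = Round(s_4, k_4) = 0xB7059
s_6 = Round(s_5, k_5) = 0xCA507

0x8236C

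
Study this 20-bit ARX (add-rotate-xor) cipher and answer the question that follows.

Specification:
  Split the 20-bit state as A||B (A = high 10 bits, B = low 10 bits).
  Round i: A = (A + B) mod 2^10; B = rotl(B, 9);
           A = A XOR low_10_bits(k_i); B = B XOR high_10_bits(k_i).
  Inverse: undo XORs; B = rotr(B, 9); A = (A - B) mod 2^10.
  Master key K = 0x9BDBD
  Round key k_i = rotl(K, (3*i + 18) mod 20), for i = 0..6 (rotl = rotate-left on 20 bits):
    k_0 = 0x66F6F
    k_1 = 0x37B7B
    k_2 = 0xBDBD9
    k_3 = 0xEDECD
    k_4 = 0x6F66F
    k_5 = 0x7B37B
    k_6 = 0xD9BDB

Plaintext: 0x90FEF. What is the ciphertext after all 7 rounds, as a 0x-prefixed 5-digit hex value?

0x8C1A9

s_0 = plaintext = 0x90FEF
s_1 = Round(s_0, k_0) = 0x5766C
s_2 = Round(s_1, k_1) = 0x2C9E8
s_3 = Round(s_2, k_2) = 0x50E02
s_4 = Round(s_3, k_3) = 0x622B6
s_5 = Round(s_4, k_4) = 0x944E6
s_6 = Round(s_5, k_5) = 0x1319F
s_7 = Round(s_6, k_6) = 0x8C1A9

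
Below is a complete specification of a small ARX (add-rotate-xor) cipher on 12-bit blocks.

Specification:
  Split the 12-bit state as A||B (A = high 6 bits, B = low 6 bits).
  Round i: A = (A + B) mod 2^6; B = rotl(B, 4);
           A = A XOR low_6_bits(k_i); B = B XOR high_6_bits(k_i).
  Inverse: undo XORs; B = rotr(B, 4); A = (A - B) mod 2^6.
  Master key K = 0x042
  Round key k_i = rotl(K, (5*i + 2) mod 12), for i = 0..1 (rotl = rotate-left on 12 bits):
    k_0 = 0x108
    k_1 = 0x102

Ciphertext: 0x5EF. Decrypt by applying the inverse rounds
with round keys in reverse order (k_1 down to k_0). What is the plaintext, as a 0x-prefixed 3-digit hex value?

0x16A

s_0 = ciphertext = 0x5EF
s_1 = InvRound(s_0, k_1) = 0x9EE
s_2 = InvRound(s_1, k_0) = 0x16A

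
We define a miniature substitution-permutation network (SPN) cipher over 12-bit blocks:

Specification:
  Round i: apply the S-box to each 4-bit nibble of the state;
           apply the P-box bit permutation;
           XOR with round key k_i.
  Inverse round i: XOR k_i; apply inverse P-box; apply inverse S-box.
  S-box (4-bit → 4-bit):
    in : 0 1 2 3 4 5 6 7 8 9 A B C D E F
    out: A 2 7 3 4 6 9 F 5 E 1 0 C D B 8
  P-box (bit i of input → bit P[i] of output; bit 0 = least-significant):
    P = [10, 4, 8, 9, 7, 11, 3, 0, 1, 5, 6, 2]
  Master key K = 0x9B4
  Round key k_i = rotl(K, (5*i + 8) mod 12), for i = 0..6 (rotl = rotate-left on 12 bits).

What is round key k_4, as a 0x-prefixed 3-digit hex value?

K = 0x9B4
k_0 = rotl(K, (5*0+8) mod 12) = rotl(K, 8) = 0x49B
k_1 = rotl(K, (5*1+8) mod 12) = rotl(K, 1) = 0x369
k_2 = rotl(K, (5*2+8) mod 12) = rotl(K, 6) = 0xD26
k_3 = rotl(K, (5*3+8) mod 12) = rotl(K, 11) = 0x4DA
k_4 = rotl(K, (5*4+8) mod 12) = rotl(K, 4) = 0xB49

0xB49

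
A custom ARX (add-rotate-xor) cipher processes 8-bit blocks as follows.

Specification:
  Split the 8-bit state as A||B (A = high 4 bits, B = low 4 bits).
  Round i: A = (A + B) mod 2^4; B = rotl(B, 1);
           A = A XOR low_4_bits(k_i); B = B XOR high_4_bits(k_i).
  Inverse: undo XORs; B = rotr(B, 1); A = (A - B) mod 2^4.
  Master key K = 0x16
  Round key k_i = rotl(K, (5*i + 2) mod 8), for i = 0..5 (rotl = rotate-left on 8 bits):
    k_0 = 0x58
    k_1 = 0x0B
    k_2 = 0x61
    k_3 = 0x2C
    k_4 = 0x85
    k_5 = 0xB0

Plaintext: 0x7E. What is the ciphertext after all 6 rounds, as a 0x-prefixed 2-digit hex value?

s_0 = plaintext = 0x7E
s_1 = Round(s_0, k_0) = 0xD8
s_2 = Round(s_1, k_1) = 0xE1
s_3 = Round(s_2, k_2) = 0xE4
s_4 = Round(s_3, k_3) = 0xEA
s_5 = Round(s_4, k_4) = 0xDD
s_6 = Round(s_5, k_5) = 0xA0

0xA0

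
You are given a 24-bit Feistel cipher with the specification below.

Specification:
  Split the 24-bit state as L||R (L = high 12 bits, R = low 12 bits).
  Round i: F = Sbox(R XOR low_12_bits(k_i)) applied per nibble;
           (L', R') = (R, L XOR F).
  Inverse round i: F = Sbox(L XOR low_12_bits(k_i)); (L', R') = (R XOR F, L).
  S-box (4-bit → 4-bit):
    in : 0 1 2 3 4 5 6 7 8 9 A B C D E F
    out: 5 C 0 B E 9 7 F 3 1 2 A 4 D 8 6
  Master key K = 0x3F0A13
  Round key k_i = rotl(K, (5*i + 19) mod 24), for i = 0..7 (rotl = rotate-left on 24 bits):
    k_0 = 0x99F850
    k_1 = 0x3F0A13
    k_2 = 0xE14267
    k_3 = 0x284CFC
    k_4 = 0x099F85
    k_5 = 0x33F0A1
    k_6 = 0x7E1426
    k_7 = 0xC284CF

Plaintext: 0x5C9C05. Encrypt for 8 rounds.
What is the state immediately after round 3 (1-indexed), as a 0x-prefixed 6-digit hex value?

0x0EEB61

s_0 = plaintext = 0x5C9C05
s_1 = Round(s_0, k_0) = 0xC05B50
s_2 = Round(s_1, k_1) = 0xB500EE
s_3 = Round(s_2, k_2) = 0x0EEB61
s_4 = Round(s_3, k_3) = 0xB61FF3
s_5 = Round(s_4, k_4) = 0xFF3E96
s_6 = Round(s_5, k_5) = 0xE9674C
s_7 = Round(s_6, k_6) = 0x74C5E4
s_8 = Round(s_7, k_7) = 0x5E4B46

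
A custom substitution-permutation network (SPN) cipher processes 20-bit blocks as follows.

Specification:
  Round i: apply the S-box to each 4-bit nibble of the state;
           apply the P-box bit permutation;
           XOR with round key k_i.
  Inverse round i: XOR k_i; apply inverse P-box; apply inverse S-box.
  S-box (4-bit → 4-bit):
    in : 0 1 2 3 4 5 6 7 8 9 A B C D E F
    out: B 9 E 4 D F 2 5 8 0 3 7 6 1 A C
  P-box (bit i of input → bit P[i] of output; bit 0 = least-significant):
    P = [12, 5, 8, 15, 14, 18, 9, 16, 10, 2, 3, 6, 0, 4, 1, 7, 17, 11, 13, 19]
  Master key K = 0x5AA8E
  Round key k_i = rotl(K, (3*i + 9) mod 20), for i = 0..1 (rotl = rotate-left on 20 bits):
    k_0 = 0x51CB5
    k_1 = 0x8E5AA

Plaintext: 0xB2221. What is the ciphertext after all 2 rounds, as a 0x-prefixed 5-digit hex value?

s_0 = plaintext = 0xB2221
s_1 = Round(s_0, k_0) = 0x2A66B
s_2 = Round(s_1, k_1) = 0x4DC9F

0x4DC9F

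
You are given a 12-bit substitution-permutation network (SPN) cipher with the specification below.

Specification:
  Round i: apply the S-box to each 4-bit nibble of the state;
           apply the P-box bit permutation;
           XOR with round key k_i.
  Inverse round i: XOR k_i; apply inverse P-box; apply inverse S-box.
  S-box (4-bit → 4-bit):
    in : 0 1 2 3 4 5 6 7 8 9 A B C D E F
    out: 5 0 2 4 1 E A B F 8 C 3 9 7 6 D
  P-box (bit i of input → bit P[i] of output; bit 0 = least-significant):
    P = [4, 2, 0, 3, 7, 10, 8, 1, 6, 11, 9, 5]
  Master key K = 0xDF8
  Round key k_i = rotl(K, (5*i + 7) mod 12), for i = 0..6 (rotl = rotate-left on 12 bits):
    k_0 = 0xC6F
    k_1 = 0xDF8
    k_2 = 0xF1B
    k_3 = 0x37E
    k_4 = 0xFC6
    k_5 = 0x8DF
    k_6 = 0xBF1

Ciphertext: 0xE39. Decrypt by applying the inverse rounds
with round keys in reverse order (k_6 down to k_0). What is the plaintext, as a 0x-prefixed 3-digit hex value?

0x389

s_0 = ciphertext = 0xE39
s_1 = InvRound(s_0, k_6) = 0x4D9
s_2 = InvRound(s_1, k_5) = 0x262
s_3 = InvRound(s_2, k_4) = 0x6D2
s_4 = InvRound(s_3, k_3) = 0x9D6
s_5 = InvRound(s_4, k_2) = 0x0B5
s_6 = InvRound(s_5, k_1) = 0xBE5
s_7 = InvRound(s_6, k_0) = 0x389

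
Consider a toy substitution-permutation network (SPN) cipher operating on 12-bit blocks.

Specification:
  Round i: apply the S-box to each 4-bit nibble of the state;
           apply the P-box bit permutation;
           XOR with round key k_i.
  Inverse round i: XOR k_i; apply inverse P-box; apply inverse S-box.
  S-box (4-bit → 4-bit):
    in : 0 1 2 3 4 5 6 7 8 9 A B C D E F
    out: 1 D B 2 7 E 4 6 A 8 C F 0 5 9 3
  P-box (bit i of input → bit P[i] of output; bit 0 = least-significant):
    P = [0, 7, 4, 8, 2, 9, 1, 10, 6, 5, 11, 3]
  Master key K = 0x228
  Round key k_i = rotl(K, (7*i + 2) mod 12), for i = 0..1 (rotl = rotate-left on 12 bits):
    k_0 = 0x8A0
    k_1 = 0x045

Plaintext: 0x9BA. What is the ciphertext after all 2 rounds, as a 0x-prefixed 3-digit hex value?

0x722

s_0 = plaintext = 0x9BA
s_1 = Round(s_0, k_0) = 0xFBE
s_2 = Round(s_1, k_1) = 0x722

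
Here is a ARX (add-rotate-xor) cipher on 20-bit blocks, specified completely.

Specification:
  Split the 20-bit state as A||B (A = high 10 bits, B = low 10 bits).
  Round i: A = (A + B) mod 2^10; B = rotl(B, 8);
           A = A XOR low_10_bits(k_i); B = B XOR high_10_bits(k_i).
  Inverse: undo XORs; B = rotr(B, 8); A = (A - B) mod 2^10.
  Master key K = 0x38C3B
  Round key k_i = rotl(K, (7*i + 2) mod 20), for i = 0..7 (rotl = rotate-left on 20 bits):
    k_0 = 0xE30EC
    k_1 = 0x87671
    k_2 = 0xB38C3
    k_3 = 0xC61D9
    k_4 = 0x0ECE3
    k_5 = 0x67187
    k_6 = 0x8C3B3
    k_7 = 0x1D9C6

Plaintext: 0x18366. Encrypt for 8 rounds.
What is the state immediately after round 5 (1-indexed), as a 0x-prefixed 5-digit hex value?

0xB93DC

s_0 = plaintext = 0x18366
s_1 = Round(s_0, k_0) = 0xCA955
s_2 = Round(s_1, k_1) = 0x83B48
s_3 = Round(s_2, k_2) = 0x6561C
s_4 = Round(s_3, k_3) = 0x9A39F
s_5 = Round(s_4, k_4) = 0xB93DC
s_6 = Round(s_5, k_5) = 0xD1D6B
s_7 = Round(s_6, k_6) = 0xC056A
s_8 = Round(s_7, k_7) = 0x6B62C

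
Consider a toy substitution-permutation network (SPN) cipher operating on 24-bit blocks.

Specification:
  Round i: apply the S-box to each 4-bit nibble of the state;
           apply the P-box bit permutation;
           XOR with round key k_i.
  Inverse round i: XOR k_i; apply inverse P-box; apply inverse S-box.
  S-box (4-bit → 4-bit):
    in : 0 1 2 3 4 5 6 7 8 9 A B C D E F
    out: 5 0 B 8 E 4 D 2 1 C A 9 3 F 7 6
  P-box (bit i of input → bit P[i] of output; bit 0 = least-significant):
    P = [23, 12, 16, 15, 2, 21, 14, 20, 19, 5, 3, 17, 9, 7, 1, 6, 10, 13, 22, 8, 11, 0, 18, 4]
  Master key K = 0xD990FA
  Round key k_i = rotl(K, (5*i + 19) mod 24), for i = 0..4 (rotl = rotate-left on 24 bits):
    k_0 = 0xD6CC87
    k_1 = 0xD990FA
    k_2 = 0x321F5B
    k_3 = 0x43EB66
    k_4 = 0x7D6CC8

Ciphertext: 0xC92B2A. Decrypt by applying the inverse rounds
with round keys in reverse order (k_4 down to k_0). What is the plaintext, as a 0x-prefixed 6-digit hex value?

s_0 = ciphertext = 0xC92B2A
s_1 = InvRound(s_0, k_4) = 0x5BD748
s_2 = InvRound(s_1, k_3) = 0x8C5EB7
s_3 = InvRound(s_2, k_2) = 0x53ADD8
s_4 = InvRound(s_3, k_1) = 0x82521C
s_5 = InvRound(s_4, k_0) = 0xD0E53A

0xD0E53A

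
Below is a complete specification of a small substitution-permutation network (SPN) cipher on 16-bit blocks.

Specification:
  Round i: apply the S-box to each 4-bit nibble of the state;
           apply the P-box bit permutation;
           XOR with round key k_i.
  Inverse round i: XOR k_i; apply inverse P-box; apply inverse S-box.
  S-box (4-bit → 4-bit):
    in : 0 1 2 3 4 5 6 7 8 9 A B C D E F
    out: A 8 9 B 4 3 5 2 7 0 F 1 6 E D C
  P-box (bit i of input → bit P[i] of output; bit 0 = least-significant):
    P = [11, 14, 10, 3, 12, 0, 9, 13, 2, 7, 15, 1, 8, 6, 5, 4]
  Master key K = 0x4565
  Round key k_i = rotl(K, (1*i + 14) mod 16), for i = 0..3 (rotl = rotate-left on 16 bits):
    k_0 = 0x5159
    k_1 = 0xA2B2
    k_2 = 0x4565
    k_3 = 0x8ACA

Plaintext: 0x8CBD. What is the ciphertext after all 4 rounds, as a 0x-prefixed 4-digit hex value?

s_0 = plaintext = 0x8CBD
s_1 = Round(s_0, k_0) = 0x84B1
s_2 = Round(s_1, k_1) = 0x33DA
s_3 = Round(s_2, k_2) = 0x2ABA
s_4 = Round(s_3, k_3) = 0x5754

0x5754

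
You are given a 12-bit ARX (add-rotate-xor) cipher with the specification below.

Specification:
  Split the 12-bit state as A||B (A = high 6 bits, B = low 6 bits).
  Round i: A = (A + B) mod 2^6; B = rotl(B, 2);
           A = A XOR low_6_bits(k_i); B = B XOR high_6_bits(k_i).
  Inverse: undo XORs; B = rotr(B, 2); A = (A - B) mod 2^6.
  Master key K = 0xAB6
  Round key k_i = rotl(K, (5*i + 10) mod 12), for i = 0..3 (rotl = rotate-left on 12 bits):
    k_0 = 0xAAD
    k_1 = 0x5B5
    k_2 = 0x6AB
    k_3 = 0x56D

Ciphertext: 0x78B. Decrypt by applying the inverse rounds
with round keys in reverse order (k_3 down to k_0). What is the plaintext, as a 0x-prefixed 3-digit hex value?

s_0 = ciphertext = 0x78B
s_1 = InvRound(s_0, k_3) = 0x327
s_2 = InvRound(s_1, k_2) = 0x21F
s_3 = InvRound(s_2, k_1) = 0xAD2
s_4 = InvRound(s_3, k_0) = 0xE0E

0xE0E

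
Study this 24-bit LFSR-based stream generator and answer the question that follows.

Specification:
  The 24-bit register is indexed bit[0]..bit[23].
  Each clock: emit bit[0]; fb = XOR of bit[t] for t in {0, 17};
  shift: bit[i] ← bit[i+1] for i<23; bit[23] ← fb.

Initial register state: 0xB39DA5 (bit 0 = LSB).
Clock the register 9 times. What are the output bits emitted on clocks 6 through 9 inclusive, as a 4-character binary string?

1011

reg_0 = 0xB39DA5
clock 1: out=1, reg = 0x59CED2
clock 2: out=0, reg = 0x2CE769
clock 3: out=1, reg = 0x9673B4
clock 4: out=0, reg = 0xCB39DA
clock 5: out=0, reg = 0xE59CED
clock 6: out=1, reg = 0xF2CE76
clock 7: out=0, reg = 0xF9673B
clock 8: out=1, reg = 0xFCB39D
clock 9: out=1, reg = 0xFE59CE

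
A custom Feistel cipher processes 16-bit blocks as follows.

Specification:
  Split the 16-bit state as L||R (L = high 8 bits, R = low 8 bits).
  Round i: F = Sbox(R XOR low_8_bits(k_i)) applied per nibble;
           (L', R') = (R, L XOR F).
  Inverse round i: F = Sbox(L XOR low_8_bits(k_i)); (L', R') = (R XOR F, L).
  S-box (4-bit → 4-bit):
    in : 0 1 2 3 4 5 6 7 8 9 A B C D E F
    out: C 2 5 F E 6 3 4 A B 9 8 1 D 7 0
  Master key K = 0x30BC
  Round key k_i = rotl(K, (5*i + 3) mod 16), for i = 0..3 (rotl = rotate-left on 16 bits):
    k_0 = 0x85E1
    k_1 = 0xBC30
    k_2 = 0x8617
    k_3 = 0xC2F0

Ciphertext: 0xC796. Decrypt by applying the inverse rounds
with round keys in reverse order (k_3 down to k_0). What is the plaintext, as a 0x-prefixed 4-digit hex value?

s_0 = ciphertext = 0xC796
s_1 = InvRound(s_0, k_3) = 0x62C7
s_2 = InvRound(s_1, k_2) = 0x8162
s_3 = InvRound(s_2, k_1) = 0xE081
s_4 = InvRound(s_3, k_0) = 0x43E0

0x43E0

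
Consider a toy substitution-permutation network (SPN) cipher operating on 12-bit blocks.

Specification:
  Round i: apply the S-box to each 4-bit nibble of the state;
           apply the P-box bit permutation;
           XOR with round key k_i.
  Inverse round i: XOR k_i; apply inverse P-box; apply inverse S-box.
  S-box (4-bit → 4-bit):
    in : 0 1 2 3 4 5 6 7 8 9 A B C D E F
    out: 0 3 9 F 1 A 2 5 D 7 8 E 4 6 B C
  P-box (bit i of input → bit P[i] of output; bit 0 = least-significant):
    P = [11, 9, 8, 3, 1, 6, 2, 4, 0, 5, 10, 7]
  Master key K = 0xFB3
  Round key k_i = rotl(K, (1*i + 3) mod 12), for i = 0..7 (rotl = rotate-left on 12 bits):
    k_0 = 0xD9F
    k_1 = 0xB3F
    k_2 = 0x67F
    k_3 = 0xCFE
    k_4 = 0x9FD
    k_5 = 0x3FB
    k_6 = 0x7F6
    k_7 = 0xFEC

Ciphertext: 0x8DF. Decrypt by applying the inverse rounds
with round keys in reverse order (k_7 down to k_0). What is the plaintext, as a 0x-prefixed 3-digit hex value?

0xFED

s_0 = ciphertext = 0x8DF
s_1 = InvRound(s_0, k_7) = 0x92D
s_2 = InvRound(s_1, k_6) = 0x8EE
s_3 = InvRound(s_2, k_5) = 0x4F9
s_4 = InvRound(s_3, k_4) = 0xCC7
s_5 = InvRound(s_4, k_3) = 0x1AA
s_6 = InvRound(s_5, k_2) = 0x8BD
s_7 = InvRound(s_6, k_1) = 0xA4D
s_8 = InvRound(s_7, k_0) = 0xFED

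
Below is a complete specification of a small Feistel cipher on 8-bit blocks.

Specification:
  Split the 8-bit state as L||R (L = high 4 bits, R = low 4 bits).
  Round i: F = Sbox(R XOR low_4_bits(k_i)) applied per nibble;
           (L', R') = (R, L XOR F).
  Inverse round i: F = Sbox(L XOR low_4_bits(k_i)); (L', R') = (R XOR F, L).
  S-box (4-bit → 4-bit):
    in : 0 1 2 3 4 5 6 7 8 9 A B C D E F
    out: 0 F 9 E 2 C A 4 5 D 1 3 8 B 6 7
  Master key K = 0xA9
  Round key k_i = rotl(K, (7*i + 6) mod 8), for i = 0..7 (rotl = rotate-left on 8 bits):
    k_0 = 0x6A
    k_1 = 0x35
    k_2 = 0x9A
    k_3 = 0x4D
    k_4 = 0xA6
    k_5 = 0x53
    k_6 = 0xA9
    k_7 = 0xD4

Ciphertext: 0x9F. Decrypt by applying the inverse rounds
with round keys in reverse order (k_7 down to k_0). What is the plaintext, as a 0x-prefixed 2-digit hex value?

0x60

s_0 = ciphertext = 0x9F
s_1 = InvRound(s_0, k_7) = 0x49
s_2 = InvRound(s_1, k_6) = 0x24
s_3 = InvRound(s_2, k_5) = 0xB2
s_4 = InvRound(s_3, k_4) = 0x9B
s_5 = InvRound(s_4, k_3) = 0x99
s_6 = InvRound(s_5, k_2) = 0x79
s_7 = InvRound(s_6, k_1) = 0x07
s_8 = InvRound(s_7, k_0) = 0x60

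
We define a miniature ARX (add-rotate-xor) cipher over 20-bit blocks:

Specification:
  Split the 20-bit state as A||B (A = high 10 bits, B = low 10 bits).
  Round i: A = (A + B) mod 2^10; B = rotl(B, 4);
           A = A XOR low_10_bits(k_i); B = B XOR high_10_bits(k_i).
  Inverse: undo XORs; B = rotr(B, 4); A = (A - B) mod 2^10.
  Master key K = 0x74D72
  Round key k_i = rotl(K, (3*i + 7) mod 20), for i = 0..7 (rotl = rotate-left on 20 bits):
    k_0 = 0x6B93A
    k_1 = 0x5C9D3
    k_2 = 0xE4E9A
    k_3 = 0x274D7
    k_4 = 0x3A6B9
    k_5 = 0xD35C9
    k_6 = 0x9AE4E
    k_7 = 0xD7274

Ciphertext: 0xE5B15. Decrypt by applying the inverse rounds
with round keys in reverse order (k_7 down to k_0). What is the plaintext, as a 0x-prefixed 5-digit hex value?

0xAA344

s_0 = ciphertext = 0xE5B15
s_1 = InvRound(s_0, k_7) = 0xE7A44
s_2 = InvRound(s_1, k_6) = 0x83BC2
s_3 = InvRound(s_2, k_5) = 0xFFFC8
s_4 = InvRound(s_3, k_4) = 0x35072
s_5 = InvRound(s_4, k_3) = 0x0D7CE
s_6 = InvRound(s_5, k_2) = 0xDAB45
s_7 = InvRound(s_6, k_1) = 0x359E3
s_8 = InvRound(s_7, k_0) = 0xAA344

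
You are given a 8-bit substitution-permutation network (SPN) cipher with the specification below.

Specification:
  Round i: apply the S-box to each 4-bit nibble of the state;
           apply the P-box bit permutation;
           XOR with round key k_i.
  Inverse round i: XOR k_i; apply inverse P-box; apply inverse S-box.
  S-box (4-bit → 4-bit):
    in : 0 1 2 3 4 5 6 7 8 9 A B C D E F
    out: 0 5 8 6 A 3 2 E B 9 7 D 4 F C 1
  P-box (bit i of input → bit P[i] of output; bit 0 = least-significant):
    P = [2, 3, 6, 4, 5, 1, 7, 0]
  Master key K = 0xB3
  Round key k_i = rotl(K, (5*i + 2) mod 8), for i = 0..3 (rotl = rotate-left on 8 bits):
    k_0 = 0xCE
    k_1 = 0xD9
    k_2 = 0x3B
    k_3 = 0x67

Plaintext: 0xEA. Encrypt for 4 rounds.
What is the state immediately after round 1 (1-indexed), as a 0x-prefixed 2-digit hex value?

0x03

s_0 = plaintext = 0xEA
s_1 = Round(s_0, k_0) = 0x03
s_2 = Round(s_1, k_1) = 0x91
s_3 = Round(s_2, k_2) = 0x5E
s_4 = Round(s_3, k_3) = 0x15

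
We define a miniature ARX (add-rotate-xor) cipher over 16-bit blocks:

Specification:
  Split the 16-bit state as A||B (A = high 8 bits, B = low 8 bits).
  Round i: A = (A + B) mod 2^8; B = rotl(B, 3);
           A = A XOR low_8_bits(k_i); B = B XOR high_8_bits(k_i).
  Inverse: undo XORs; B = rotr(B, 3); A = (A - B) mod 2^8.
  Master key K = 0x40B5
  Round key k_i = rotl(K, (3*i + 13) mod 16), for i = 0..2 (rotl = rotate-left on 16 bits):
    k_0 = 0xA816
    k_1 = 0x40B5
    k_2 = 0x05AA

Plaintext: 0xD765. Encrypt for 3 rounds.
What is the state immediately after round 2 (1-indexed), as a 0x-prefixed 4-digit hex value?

0x185C

s_0 = plaintext = 0xD765
s_1 = Round(s_0, k_0) = 0x2A83
s_2 = Round(s_1, k_1) = 0x185C
s_3 = Round(s_2, k_2) = 0xDEE7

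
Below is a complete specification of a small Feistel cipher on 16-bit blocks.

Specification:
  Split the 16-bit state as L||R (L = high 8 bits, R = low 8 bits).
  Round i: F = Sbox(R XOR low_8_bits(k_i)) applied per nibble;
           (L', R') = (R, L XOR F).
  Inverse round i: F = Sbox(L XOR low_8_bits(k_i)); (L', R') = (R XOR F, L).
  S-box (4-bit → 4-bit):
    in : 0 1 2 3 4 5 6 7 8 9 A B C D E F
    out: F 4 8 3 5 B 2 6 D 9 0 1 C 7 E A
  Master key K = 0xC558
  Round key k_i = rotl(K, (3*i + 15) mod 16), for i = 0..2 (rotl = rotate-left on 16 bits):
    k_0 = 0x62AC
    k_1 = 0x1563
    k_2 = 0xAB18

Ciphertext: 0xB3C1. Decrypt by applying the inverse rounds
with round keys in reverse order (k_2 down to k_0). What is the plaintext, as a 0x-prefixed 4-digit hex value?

0x8CB0

s_0 = ciphertext = 0xB3C1
s_1 = InvRound(s_0, k_2) = 0xC0B3
s_2 = InvRound(s_1, k_1) = 0xB0C0
s_3 = InvRound(s_2, k_0) = 0x8CB0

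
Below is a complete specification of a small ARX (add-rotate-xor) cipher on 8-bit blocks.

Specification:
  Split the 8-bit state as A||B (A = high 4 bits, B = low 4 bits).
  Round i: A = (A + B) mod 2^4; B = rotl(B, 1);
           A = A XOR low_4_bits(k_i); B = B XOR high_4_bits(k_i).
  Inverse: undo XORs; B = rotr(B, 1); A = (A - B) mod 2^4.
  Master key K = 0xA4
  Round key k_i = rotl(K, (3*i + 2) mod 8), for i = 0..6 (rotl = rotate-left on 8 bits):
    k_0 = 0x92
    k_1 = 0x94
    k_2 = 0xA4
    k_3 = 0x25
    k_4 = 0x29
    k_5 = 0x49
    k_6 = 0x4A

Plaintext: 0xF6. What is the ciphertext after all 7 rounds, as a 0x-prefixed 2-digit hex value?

s_0 = plaintext = 0xF6
s_1 = Round(s_0, k_0) = 0x75
s_2 = Round(s_1, k_1) = 0x83
s_3 = Round(s_2, k_2) = 0xFC
s_4 = Round(s_3, k_3) = 0xEB
s_5 = Round(s_4, k_4) = 0x05
s_6 = Round(s_5, k_5) = 0xCE
s_7 = Round(s_6, k_6) = 0x09

0x09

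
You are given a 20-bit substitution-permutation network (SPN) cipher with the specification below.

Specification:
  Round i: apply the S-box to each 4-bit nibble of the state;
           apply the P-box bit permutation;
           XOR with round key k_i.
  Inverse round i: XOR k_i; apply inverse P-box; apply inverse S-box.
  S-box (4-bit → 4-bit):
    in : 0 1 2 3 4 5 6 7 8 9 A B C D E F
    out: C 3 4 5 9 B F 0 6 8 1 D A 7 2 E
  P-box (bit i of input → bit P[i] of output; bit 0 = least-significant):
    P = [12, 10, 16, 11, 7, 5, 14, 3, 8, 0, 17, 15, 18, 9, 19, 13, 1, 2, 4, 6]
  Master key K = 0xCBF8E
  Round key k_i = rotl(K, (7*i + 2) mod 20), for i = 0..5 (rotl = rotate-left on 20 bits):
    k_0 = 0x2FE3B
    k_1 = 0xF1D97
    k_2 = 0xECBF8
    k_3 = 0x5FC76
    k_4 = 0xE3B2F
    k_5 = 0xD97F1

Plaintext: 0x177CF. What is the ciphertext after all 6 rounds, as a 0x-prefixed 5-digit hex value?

0xF9422

s_0 = plaintext = 0x177CF
s_1 = Round(s_0, k_0) = 0x3F215
s_2 = Round(s_1, k_1) = 0x52325
s_3 = Round(s_2, k_2) = 0x496BE
s_4 = Round(s_3, k_3) = 0x719BD
s_5 = Round(s_4, k_4) = 0xBEDA7
s_6 = Round(s_5, k_5) = 0xF9422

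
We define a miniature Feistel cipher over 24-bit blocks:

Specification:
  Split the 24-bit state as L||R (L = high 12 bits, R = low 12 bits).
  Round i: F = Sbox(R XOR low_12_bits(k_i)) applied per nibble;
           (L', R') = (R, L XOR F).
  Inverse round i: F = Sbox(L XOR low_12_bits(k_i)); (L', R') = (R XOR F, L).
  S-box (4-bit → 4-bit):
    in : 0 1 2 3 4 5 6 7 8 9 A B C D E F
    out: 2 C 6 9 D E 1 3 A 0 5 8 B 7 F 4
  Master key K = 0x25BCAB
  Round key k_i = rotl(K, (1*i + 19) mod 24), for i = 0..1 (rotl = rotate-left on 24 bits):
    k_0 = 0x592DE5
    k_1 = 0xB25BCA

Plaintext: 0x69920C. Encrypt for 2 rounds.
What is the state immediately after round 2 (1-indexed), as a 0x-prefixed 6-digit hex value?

0x269255

s_0 = plaintext = 0x69920C
s_1 = Round(s_0, k_0) = 0x20C269
s_2 = Round(s_1, k_1) = 0x269255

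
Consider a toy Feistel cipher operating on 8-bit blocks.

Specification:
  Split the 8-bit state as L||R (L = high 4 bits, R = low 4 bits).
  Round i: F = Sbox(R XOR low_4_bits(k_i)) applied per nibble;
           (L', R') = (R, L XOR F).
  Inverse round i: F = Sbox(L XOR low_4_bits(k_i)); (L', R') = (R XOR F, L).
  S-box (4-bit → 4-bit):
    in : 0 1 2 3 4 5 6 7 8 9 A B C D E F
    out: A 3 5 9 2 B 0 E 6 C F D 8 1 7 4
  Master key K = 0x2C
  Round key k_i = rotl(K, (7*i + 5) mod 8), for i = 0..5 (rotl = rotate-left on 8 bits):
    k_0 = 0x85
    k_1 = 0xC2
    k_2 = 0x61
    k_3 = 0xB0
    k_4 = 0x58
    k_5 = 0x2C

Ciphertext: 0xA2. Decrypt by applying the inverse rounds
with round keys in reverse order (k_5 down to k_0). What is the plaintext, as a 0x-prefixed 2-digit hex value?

s_0 = ciphertext = 0xA2
s_1 = InvRound(s_0, k_5) = 0x2A
s_2 = InvRound(s_1, k_4) = 0x52
s_3 = InvRound(s_2, k_3) = 0x95
s_4 = InvRound(s_3, k_2) = 0x39
s_5 = InvRound(s_4, k_1) = 0xA3
s_6 = InvRound(s_5, k_0) = 0x7A

0x7A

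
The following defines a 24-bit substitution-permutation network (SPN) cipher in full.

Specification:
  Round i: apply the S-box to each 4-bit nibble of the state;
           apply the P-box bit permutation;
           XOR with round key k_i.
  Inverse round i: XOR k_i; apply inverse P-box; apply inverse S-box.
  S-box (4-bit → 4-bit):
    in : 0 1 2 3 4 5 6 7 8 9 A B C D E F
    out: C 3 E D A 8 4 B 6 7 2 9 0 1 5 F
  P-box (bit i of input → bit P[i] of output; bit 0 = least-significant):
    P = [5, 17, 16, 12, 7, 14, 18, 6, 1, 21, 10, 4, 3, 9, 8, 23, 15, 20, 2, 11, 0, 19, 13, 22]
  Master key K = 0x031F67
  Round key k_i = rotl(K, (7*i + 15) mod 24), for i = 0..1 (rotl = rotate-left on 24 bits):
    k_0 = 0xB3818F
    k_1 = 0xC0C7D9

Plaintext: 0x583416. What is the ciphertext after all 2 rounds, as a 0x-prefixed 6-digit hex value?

0x999B6D

s_0 = plaintext = 0x583416
s_1 = Round(s_0, k_0) = 0x42C013
s_2 = Round(s_1, k_1) = 0x999B6D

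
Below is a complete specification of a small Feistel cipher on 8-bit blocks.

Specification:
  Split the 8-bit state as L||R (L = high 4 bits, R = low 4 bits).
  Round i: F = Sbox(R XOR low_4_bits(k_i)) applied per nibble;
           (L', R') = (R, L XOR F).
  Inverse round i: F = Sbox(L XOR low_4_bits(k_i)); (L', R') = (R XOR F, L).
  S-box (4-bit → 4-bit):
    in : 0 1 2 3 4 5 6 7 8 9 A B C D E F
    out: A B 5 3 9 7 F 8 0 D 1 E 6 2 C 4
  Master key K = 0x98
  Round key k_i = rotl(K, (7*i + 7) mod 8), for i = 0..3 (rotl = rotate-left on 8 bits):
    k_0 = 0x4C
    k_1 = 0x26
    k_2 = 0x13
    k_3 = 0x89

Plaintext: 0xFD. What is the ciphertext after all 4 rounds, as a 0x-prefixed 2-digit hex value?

s_0 = plaintext = 0xFD
s_1 = Round(s_0, k_0) = 0xD4
s_2 = Round(s_1, k_1) = 0x48
s_3 = Round(s_2, k_2) = 0x8A
s_4 = Round(s_3, k_3) = 0xAB

0xAB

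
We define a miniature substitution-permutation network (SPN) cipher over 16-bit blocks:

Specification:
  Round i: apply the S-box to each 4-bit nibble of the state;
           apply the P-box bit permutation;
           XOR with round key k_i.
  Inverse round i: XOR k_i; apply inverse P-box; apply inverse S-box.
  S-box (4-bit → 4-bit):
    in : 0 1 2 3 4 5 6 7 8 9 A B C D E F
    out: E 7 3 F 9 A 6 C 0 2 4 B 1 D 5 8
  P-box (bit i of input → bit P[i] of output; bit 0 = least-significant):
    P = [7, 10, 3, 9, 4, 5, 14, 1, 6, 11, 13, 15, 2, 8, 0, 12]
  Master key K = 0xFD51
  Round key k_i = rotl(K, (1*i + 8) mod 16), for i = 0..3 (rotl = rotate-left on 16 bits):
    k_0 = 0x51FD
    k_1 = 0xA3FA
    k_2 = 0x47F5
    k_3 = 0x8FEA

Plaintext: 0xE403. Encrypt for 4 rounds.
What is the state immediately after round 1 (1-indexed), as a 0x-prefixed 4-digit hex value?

0x9712

s_0 = plaintext = 0xE403
s_1 = Round(s_0, k_0) = 0x9712
s_2 = Round(s_1, k_1) = 0x464A
s_3 = Round(s_2, k_2) = 0x7FEB
s_4 = Round(s_3, k_3) = 0x597B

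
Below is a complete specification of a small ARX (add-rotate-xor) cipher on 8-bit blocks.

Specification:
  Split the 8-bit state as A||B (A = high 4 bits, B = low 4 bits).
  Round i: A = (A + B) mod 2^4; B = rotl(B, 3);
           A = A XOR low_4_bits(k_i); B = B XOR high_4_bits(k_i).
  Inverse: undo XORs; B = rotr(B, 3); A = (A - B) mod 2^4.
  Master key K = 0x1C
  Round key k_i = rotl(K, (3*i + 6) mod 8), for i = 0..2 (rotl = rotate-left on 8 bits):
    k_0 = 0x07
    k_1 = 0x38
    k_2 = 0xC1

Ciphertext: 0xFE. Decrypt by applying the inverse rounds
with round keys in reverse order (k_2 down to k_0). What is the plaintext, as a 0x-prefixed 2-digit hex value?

s_0 = ciphertext = 0xFE
s_1 = InvRound(s_0, k_2) = 0xA4
s_2 = InvRound(s_1, k_1) = 0x4E
s_3 = InvRound(s_2, k_0) = 0x6D

0x6D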